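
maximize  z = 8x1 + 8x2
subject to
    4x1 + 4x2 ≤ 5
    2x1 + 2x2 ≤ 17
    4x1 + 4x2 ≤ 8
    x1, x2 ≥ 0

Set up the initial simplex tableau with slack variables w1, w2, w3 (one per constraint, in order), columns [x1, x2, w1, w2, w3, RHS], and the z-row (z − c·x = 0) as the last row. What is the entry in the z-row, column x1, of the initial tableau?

-8

The z-row carries the negated objective coefficients: the x1 entry is -8.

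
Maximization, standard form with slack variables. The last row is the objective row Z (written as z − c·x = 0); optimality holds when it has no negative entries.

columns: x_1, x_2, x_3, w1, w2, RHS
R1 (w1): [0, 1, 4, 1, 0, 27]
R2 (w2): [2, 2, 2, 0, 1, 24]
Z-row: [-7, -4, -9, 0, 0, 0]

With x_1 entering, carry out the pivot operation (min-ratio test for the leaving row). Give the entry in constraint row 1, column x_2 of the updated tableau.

Ratio test on column x_1 — row 1: entry 0 ≤ 0; row 2: 24/2 = 12. Minimum is 12 at row 2 (w2 leaves); pivot element 2.
Divide row 2 by 2; eliminate column x_1 from the other rows.
Row 1 update in column x_2: 1 − 0·1 = 1.

1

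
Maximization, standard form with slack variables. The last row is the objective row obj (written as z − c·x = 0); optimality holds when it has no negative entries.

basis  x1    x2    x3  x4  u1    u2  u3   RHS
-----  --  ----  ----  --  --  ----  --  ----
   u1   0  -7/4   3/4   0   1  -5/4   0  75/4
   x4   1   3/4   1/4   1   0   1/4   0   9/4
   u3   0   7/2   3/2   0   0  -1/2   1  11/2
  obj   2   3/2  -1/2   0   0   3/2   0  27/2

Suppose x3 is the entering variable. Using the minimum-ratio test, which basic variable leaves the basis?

Column x3 entries and ratios — u1: (75/4)/(3/4) = 25; x4: (9/4)/(1/4) = 9; u3: (11/2)/(3/2) = 11/3.
Smallest ratio is 11/3 in the row of u3, so u3 leaves.

u3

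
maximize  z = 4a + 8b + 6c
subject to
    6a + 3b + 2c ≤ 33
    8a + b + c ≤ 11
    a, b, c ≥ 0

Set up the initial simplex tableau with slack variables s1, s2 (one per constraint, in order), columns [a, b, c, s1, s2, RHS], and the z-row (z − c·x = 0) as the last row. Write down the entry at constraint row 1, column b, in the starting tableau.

3

Constraint 1 has coefficient 3 on b.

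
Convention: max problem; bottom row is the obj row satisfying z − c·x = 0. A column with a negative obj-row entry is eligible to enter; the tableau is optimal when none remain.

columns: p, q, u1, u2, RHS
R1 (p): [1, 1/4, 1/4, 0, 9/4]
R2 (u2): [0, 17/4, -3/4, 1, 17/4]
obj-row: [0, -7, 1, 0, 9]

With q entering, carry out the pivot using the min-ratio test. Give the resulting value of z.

16

Ratio test on column q — row 1: (9/4)/(1/4) = 9; row 2: (17/4)/(17/4) = 1. Minimum is 1 at row 2 (u2 leaves); pivot element 17/4.
Pivot on row 2; the obj-row RHS becomes 9 − (-7)·1 = 16.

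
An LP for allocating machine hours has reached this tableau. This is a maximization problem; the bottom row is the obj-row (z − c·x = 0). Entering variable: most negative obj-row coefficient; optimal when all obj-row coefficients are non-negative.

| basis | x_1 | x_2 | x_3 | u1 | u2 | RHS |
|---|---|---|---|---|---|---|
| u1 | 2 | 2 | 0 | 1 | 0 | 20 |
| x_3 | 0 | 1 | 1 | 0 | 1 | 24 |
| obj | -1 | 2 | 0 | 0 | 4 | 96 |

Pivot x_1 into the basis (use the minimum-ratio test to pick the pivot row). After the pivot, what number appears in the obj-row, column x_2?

Ratio test on column x_1 — row 1: 20/2 = 10; row 2: entry 0 ≤ 0. Minimum is 10 at row 1 (u1 leaves); pivot element 2.
Divide row 1 by 2; eliminate column x_1 from the other rows.
obj-row update in column x_2: 2 − (-1)·1 = 3.

3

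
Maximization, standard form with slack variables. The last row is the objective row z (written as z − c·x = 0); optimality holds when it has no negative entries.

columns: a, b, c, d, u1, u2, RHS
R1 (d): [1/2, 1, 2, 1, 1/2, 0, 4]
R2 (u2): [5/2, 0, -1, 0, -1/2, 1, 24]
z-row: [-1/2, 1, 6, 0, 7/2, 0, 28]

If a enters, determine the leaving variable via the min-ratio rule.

d

Column a entries and ratios — d: 4/(1/2) = 8; u2: 24/(5/2) = 48/5.
Smallest ratio is 8 in the row of d, so d leaves.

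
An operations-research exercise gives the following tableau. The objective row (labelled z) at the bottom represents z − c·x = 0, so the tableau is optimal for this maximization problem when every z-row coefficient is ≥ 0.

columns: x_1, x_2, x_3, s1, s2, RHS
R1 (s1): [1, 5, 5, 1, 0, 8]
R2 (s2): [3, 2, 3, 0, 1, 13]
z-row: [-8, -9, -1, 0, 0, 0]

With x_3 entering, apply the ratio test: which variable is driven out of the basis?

Column x_3 entries and ratios — s1: 8/5 = 8/5; s2: 13/3 = 13/3.
Smallest ratio is 8/5 in the row of s1, so s1 leaves.

s1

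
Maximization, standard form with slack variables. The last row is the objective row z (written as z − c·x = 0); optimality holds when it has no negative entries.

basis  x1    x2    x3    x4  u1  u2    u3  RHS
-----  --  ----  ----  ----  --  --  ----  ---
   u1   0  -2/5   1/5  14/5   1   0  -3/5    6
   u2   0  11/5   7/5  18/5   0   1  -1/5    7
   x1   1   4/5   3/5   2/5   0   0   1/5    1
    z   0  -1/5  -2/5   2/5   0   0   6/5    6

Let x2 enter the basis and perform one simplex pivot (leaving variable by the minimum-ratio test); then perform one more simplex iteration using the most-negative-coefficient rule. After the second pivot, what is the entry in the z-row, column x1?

2/3

Ratio test on column x2 — row 1: entry -2/5 ≤ 0; row 2: 7/(11/5) = 35/11; row 3: 1/(4/5) = 5/4. Minimum is 5/4 at row 3 (x1 leaves); pivot element 4/5.
Divide row 3 by 4/5; eliminate column x2 from the other rows.
Second iteration: most negative z-row entry is -1/4 in column x3, so x3 enters.
Ratio test on column x3 — row 1: (13/2)/(1/2) = 13; row 2: entry -1/4 ≤ 0; row 3: (5/4)/(3/4) = 5/3. Minimum is 5/3 at row 3 (x2 leaves); pivot element 3/4.
Divide row 3 by 3/4; eliminate column x3 from the other rows.
After both pivots, the entry at the z-row, column x1 is 2/3.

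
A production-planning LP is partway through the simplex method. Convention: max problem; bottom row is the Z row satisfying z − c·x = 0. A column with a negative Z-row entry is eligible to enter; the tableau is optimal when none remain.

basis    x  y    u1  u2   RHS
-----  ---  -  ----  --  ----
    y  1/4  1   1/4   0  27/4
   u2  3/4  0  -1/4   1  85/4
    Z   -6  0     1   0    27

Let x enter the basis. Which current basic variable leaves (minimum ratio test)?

Column x entries and ratios — y: (27/4)/(1/4) = 27; u2: (85/4)/(3/4) = 85/3.
Smallest ratio is 27 in the row of y, so y leaves.

y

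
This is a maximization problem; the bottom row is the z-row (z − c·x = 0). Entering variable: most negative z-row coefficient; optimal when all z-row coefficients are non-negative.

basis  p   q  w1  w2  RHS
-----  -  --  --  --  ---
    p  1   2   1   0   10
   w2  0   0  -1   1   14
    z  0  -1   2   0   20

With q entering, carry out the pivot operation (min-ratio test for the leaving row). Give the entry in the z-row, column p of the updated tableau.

1/2

Ratio test on column q — row 1: 10/2 = 5; row 2: entry 0 ≤ 0. Minimum is 5 at row 1 (p leaves); pivot element 2.
Divide row 1 by 2; eliminate column q from the other rows.
z-row update in column p: 0 − (-1)·(1/2) = 1/2.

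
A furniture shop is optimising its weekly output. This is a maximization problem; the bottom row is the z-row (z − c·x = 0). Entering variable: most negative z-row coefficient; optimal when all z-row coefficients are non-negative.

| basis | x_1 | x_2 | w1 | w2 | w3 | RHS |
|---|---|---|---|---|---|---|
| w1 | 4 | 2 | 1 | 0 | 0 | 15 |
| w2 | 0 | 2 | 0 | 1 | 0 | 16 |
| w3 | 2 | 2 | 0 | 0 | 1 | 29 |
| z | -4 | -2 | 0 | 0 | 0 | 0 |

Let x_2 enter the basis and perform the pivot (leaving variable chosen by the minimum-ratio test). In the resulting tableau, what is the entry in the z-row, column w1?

Ratio test on column x_2 — row 1: 15/2 = 15/2; row 2: 16/2 = 8; row 3: 29/2 = 29/2. Minimum is 15/2 at row 1 (w1 leaves); pivot element 2.
Divide row 1 by 2; eliminate column x_2 from the other rows.
z-row update in column w1: 0 − (-2)·(1/2) = 1.

1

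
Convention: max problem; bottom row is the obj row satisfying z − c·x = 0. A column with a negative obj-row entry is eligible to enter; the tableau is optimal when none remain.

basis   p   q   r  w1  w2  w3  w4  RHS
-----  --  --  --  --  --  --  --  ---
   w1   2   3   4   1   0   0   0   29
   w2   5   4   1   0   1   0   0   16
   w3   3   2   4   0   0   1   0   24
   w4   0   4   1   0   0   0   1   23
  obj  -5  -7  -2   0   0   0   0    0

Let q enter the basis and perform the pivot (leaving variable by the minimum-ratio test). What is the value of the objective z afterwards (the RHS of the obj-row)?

28

Ratio test on column q — row 1: 29/3 = 29/3; row 2: 16/4 = 4; row 3: 24/2 = 12; row 4: 23/4 = 23/4. Minimum is 4 at row 2 (w2 leaves); pivot element 4.
Pivot on row 2; the obj-row RHS becomes 0 − (-7)·4 = 28.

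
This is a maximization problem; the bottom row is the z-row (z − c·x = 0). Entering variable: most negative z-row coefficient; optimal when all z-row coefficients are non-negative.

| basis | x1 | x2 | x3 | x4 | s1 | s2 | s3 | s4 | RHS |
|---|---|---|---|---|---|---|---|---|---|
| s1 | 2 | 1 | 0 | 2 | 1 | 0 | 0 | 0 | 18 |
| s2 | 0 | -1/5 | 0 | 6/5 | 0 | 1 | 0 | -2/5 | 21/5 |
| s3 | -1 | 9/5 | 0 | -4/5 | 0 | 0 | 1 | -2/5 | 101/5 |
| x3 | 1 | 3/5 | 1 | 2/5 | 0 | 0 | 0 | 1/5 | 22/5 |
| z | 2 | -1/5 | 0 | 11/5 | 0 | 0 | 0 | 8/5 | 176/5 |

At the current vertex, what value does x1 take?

x1 is not in the basis, so in the current basic feasible solution x1 = 0.

0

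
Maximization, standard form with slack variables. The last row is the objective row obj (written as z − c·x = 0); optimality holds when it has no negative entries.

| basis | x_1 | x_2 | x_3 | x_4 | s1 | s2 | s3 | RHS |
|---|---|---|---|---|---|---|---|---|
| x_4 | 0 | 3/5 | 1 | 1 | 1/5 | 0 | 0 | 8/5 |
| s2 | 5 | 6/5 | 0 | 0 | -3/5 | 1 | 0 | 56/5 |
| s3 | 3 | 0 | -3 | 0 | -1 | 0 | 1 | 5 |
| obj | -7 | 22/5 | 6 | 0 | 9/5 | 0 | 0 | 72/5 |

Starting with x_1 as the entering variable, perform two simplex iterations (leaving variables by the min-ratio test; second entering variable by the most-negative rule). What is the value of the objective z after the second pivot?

Ratio test on column x_1 — row 1: entry 0 ≤ 0; row 2: (56/5)/5 = 56/25; row 3: 5/3 = 5/3. Minimum is 5/3 at row 3 (s3 leaves); pivot element 3.
Pivot on row 3; the obj-row RHS becomes 72/5 − (-7)·(5/3) = 391/15.
Next entering variable (most negative obj-row entry -1): x_3.
Ratio test on column x_3 — row 1: (8/5)/1 = 8/5; row 2: (43/15)/5 = 43/75; row 3: entry -1 ≤ 0. Minimum is 43/75 at row 2 (s2 leaves); pivot element 5.
After the second pivot the obj-row RHS is 391/15 − (-1)·(43/75) = 666/25.

666/25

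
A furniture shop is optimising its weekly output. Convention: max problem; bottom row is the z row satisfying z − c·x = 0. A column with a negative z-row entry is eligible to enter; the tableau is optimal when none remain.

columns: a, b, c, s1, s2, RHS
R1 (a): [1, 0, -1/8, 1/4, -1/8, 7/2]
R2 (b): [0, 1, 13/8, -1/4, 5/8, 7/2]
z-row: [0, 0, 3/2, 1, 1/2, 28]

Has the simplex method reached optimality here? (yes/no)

Every z-row coefficient is ≥ 0, so the tableau is optimal.

yes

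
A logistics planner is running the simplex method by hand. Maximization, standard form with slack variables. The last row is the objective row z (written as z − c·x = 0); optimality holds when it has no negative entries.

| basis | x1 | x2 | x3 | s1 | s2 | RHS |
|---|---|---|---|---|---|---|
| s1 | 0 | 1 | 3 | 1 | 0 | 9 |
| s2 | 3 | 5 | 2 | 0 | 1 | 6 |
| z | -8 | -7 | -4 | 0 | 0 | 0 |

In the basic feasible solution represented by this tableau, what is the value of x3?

x3 is not in the basis, so in the current basic feasible solution x3 = 0.

0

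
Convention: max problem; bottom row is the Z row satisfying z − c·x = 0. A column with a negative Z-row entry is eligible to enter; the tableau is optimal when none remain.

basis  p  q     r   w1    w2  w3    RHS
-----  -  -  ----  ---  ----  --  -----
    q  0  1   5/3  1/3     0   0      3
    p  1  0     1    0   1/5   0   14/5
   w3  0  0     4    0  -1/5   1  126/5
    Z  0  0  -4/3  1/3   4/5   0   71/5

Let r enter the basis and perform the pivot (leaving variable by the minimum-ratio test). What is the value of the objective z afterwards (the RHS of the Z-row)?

83/5

Ratio test on column r — row 1: 3/(5/3) = 9/5; row 2: (14/5)/1 = 14/5; row 3: (126/5)/4 = 63/10. Minimum is 9/5 at row 1 (q leaves); pivot element 5/3.
Pivot on row 1; the Z-row RHS becomes 71/5 − (-4/3)·(9/5) = 83/5.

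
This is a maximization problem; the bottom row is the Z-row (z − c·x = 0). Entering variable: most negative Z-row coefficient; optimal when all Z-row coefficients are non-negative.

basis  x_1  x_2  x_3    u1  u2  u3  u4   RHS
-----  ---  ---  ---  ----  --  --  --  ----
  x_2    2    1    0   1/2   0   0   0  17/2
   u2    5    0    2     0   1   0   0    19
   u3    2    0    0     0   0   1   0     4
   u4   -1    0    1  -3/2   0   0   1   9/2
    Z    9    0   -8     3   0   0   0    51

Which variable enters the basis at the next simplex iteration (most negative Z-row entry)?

Negative Z-row entries: x_3: -8.
The most negative is -8 in column x_3, so x_3 enters.

x_3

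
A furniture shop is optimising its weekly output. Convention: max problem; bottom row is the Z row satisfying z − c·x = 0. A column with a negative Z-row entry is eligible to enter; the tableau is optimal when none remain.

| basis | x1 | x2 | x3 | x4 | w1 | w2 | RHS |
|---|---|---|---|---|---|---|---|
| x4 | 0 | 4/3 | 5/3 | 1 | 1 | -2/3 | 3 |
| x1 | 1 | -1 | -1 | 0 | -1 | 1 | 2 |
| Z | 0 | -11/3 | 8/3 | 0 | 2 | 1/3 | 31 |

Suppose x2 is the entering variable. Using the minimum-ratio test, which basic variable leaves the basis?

Column x2 entries and ratios — x4: 3/(4/3) = 9/4; x1: -1 ≤ 0, skip.
Smallest ratio is 9/4 in the row of x4, so x4 leaves.

x4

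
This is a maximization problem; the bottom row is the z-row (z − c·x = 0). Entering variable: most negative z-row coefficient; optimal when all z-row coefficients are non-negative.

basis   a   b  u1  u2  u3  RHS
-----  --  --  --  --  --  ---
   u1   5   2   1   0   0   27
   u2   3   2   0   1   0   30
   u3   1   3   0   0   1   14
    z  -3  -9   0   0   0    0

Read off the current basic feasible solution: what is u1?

27

u1 is basic (row 1); its value is the RHS of that row, 27.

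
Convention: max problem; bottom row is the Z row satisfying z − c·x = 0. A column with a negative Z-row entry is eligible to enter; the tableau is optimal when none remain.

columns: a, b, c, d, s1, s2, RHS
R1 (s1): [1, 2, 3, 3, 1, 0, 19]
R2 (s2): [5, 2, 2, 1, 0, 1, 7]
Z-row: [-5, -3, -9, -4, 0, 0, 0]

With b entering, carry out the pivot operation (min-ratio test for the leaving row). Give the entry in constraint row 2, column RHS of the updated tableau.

7/2

Ratio test on column b — row 1: 19/2 = 19/2; row 2: 7/2 = 7/2. Minimum is 7/2 at row 2 (s2 leaves); pivot element 2.
Divide row 2 by 2; eliminate column b from the other rows.
In the new row 2, the RHS entry is the old entry divided by the pivot: 7/2 = 7/2.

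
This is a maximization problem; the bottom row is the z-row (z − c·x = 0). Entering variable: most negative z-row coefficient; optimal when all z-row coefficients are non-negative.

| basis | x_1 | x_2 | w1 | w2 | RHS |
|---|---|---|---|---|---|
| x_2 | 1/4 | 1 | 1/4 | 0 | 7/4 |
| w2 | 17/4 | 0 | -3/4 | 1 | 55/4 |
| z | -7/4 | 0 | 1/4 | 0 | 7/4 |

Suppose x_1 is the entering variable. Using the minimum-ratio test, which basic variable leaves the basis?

Column x_1 entries and ratios — x_2: (7/4)/(1/4) = 7; w2: (55/4)/(17/4) = 55/17.
Smallest ratio is 55/17 in the row of w2, so w2 leaves.

w2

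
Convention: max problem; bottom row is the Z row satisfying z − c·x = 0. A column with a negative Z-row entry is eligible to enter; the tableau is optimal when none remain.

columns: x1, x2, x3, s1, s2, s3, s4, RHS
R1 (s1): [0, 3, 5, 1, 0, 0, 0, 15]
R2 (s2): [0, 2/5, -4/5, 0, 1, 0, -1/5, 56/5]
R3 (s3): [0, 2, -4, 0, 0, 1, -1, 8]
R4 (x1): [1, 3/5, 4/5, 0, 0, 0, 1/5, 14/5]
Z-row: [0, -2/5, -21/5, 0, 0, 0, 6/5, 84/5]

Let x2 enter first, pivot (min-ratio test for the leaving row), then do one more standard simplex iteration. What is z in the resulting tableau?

97/5

Ratio test on column x2 — row 1: 15/3 = 5; row 2: (56/5)/(2/5) = 28; row 3: 8/2 = 4; row 4: (14/5)/(3/5) = 14/3. Minimum is 4 at row 3 (s3 leaves); pivot element 2.
Pivot on row 3; the Z-row RHS becomes 84/5 − (-2/5)·4 = 92/5.
Next entering variable (most negative Z-row entry -5): x3.
Ratio test on column x3 — row 1: 3/11 = 3/11; row 2: entry 0 ≤ 0; row 3: entry -2 ≤ 0; row 4: (2/5)/2 = 1/5. Minimum is 1/5 at row 4 (x1 leaves); pivot element 2.
After the second pivot the Z-row RHS is 92/5 − (-5)·(1/5) = 97/5.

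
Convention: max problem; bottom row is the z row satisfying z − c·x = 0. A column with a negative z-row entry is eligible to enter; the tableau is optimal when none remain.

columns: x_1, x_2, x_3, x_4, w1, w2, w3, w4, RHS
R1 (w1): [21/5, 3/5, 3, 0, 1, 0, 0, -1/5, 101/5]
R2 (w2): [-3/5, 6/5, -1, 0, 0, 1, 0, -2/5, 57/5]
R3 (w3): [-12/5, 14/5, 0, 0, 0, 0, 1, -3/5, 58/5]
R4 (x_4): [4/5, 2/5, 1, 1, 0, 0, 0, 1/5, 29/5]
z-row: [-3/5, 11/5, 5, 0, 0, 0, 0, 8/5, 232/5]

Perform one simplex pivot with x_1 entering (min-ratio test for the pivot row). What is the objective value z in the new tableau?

Ratio test on column x_1 — row 1: (101/5)/(21/5) = 101/21; row 2: entry -3/5 ≤ 0; row 3: entry -12/5 ≤ 0; row 4: (29/5)/(4/5) = 29/4. Minimum is 101/21 at row 1 (w1 leaves); pivot element 21/5.
Pivot on row 1; the z-row RHS becomes 232/5 − (-3/5)·(101/21) = 345/7.

345/7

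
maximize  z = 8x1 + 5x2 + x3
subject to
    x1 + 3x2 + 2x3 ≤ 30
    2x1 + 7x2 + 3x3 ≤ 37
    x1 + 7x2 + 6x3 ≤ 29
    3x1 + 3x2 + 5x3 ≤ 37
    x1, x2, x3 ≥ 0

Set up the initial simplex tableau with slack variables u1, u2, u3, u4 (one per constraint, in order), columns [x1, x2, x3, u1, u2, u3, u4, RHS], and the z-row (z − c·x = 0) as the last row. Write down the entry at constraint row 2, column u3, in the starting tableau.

Slack u3 belongs to constraint 3; its column is the unit vector e_3, so the entry in row 2 is 0.

0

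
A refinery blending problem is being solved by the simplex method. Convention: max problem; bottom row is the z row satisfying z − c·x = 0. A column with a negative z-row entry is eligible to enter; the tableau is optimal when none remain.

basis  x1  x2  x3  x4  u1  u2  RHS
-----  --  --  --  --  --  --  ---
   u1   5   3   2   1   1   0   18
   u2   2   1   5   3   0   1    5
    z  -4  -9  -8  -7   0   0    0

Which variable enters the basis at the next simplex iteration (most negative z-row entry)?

Negative z-row entries: x1: -4, x2: -9, x3: -8, x4: -7.
The most negative is -9 in column x2, so x2 enters.

x2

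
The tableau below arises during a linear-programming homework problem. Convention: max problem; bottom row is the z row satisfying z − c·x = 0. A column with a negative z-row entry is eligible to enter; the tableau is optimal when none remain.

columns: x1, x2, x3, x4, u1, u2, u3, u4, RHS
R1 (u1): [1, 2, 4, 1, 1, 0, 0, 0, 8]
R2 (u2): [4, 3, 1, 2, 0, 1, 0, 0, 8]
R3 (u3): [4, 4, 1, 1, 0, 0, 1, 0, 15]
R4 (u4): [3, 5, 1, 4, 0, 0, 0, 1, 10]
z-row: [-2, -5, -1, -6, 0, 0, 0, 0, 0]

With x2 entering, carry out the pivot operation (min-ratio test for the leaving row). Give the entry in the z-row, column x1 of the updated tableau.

Ratio test on column x2 — row 1: 8/2 = 4; row 2: 8/3 = 8/3; row 3: 15/4 = 15/4; row 4: 10/5 = 2. Minimum is 2 at row 4 (u4 leaves); pivot element 5.
Divide row 4 by 5; eliminate column x2 from the other rows.
z-row update in column x1: -2 − (-5)·(3/5) = 1.

1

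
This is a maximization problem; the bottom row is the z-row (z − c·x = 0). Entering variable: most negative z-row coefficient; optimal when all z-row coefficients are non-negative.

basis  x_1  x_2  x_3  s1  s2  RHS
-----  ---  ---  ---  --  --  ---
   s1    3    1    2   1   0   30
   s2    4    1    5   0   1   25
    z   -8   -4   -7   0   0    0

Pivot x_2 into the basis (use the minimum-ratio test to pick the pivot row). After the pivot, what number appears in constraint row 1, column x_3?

-3

Ratio test on column x_2 — row 1: 30/1 = 30; row 2: 25/1 = 25. Minimum is 25 at row 2 (s2 leaves); pivot element 1.
Divide row 2 by 1; eliminate column x_2 from the other rows.
Row 1 update in column x_3: 2 − 1·5 = -3.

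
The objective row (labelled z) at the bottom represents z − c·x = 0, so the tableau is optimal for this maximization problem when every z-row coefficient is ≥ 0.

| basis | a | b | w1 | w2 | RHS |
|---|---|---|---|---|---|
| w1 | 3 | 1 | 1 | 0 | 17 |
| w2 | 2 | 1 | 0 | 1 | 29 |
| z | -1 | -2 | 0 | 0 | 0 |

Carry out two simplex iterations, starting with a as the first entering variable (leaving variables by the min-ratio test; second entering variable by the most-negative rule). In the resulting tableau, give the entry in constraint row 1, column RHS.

Ratio test on column a — row 1: 17/3 = 17/3; row 2: 29/2 = 29/2. Minimum is 17/3 at row 1 (w1 leaves); pivot element 3.
Divide row 1 by 3; eliminate column a from the other rows.
Second iteration: most negative z-row entry is -5/3 in column b, so b enters.
Ratio test on column b — row 1: (17/3)/(1/3) = 17; row 2: (53/3)/(1/3) = 53. Minimum is 17 at row 1 (a leaves); pivot element 1/3.
Divide row 1 by 1/3; eliminate column b from the other rows.
After both pivots, the entry at constraint row 1, column RHS is 17.

17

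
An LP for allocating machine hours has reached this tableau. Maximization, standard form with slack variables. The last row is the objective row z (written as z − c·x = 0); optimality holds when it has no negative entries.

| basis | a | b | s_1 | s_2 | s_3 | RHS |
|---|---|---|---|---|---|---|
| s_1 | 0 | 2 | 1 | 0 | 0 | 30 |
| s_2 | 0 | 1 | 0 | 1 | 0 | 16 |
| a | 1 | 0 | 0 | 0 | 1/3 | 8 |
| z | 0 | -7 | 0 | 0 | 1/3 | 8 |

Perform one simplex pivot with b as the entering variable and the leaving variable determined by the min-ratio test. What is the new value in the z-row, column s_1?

7/2

Ratio test on column b — row 1: 30/2 = 15; row 2: 16/1 = 16; row 3: entry 0 ≤ 0. Minimum is 15 at row 1 (s_1 leaves); pivot element 2.
Divide row 1 by 2; eliminate column b from the other rows.
z-row update in column s_1: 0 − (-7)·(1/2) = 7/2.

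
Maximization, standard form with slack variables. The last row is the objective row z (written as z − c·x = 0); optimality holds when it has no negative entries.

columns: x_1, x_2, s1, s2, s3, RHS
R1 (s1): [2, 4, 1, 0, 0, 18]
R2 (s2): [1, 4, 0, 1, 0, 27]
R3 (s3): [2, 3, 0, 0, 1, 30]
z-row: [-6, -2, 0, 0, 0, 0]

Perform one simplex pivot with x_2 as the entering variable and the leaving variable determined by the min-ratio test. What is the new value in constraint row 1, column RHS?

Ratio test on column x_2 — row 1: 18/4 = 9/2; row 2: 27/4 = 27/4; row 3: 30/3 = 10. Minimum is 9/2 at row 1 (s1 leaves); pivot element 4.
Divide row 1 by 4; eliminate column x_2 from the other rows.
In the new row 1, the RHS entry is the old entry divided by the pivot: 18/4 = 9/2.

9/2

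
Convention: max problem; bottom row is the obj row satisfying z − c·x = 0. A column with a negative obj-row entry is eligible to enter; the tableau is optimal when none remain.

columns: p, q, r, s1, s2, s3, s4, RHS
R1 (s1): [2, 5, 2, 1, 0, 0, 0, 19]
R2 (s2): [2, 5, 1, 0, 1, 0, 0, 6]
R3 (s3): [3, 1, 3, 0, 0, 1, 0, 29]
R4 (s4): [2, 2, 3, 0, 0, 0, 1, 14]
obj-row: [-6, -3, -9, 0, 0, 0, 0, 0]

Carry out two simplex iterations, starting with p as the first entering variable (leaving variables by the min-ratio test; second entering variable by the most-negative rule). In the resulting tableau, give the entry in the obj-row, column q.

Ratio test on column p — row 1: 19/2 = 19/2; row 2: 6/2 = 3; row 3: 29/3 = 29/3; row 4: 14/2 = 7. Minimum is 3 at row 2 (s2 leaves); pivot element 2.
Divide row 2 by 2; eliminate column p from the other rows.
Second iteration: most negative obj-row entry is -6 in column r, so r enters.
Ratio test on column r — row 1: 13/1 = 13; row 2: 3/(1/2) = 6; row 3: 20/(3/2) = 40/3; row 4: 8/2 = 4. Minimum is 4 at row 4 (s4 leaves); pivot element 2.
Divide row 4 by 2; eliminate column r from the other rows.
After both pivots, the entry at the obj-row, column q is 3.

3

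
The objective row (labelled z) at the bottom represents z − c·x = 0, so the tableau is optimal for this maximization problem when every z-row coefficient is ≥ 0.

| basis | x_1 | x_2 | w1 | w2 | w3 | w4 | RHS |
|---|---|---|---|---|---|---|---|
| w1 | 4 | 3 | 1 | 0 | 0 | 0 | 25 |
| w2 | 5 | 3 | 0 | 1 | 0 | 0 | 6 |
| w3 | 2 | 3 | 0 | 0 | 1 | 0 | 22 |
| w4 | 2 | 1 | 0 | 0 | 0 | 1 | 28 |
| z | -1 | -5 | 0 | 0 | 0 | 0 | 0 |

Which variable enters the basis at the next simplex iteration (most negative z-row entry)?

x_2

Negative z-row entries: x_1: -1, x_2: -5.
The most negative is -5 in column x_2, so x_2 enters.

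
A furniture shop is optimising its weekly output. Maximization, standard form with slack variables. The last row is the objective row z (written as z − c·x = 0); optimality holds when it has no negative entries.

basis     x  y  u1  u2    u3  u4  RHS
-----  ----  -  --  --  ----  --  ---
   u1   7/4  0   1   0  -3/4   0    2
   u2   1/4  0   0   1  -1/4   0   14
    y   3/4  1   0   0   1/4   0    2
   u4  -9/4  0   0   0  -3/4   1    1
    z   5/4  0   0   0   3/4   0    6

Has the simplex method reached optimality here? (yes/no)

yes

Every z-row coefficient is ≥ 0, so the tableau is optimal.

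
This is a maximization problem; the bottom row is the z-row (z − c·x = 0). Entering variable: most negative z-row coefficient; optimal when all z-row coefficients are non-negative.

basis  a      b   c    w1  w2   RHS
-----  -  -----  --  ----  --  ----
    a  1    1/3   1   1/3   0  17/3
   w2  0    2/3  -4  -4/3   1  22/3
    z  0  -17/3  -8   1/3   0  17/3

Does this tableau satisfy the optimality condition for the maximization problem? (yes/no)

The z-row has a negative entry -8 in column c, so it is not optimal.

no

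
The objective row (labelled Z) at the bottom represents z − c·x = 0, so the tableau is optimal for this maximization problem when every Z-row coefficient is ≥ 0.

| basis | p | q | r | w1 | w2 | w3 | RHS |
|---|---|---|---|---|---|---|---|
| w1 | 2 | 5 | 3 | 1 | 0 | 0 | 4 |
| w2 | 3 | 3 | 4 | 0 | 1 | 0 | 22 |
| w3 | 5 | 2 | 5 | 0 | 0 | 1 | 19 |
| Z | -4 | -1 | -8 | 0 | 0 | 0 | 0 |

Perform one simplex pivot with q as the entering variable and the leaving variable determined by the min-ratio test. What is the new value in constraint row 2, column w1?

-3/5

Ratio test on column q — row 1: 4/5 = 4/5; row 2: 22/3 = 22/3; row 3: 19/2 = 19/2. Minimum is 4/5 at row 1 (w1 leaves); pivot element 5.
Divide row 1 by 5; eliminate column q from the other rows.
Row 2 update in column w1: 0 − 3·(1/5) = -3/5.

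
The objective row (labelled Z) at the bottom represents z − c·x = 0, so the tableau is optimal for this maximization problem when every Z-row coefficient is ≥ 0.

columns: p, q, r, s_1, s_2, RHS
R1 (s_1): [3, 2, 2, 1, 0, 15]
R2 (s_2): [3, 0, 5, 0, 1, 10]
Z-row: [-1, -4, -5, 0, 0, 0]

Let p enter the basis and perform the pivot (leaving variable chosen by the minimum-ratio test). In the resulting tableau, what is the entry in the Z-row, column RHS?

Ratio test on column p — row 1: 15/3 = 5; row 2: 10/3 = 10/3. Minimum is 10/3 at row 2 (s_2 leaves); pivot element 3.
Divide row 2 by 3; eliminate column p from the other rows.
Z-row update in column RHS: 0 − (-1)·(10/3) = 10/3.

10/3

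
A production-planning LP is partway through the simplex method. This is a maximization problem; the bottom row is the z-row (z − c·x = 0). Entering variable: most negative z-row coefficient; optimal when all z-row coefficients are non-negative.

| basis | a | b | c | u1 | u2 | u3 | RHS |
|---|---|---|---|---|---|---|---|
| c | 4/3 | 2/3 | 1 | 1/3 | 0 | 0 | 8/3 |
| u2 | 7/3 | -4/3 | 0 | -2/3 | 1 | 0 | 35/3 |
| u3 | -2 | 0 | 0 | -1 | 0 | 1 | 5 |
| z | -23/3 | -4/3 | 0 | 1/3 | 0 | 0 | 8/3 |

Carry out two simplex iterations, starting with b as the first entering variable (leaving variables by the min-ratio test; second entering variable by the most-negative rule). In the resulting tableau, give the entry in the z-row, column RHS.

18

Ratio test on column b — row 1: (8/3)/(2/3) = 4; row 2: entry -4/3 ≤ 0; row 3: entry 0 ≤ 0. Minimum is 4 at row 1 (c leaves); pivot element 2/3.
Divide row 1 by 2/3; eliminate column b from the other rows.
Second iteration: most negative z-row entry is -5 in column a, so a enters.
Ratio test on column a — row 1: 4/2 = 2; row 2: 17/5 = 17/5; row 3: entry -2 ≤ 0. Minimum is 2 at row 1 (b leaves); pivot element 2.
Divide row 1 by 2; eliminate column a from the other rows.
After both pivots, the entry at the z-row, column RHS is 18.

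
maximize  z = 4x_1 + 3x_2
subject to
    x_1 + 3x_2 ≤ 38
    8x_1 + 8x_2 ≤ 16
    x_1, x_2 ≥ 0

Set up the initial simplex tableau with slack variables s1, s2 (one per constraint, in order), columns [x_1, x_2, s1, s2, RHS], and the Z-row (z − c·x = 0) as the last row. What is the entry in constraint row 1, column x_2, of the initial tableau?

Constraint 1 has coefficient 3 on x_2.

3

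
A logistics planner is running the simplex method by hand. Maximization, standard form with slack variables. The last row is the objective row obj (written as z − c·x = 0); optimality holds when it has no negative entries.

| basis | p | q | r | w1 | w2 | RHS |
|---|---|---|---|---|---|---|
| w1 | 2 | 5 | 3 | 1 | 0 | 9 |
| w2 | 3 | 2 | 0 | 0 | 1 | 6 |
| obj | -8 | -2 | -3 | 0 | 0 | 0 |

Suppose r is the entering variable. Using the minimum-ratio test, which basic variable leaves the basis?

w1

Column r entries and ratios — w1: 9/3 = 3; w2: 0 ≤ 0, skip.
Smallest ratio is 3 in the row of w1, so w1 leaves.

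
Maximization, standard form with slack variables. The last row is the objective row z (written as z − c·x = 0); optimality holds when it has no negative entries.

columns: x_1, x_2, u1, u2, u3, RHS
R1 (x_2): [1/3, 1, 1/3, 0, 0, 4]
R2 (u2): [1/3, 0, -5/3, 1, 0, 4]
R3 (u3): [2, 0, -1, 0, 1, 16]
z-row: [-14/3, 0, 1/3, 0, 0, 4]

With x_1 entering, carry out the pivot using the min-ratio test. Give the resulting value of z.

124/3

Ratio test on column x_1 — row 1: 4/(1/3) = 12; row 2: 4/(1/3) = 12; row 3: 16/2 = 8. Minimum is 8 at row 3 (u3 leaves); pivot element 2.
Pivot on row 3; the z-row RHS becomes 4 − (-14/3)·8 = 124/3.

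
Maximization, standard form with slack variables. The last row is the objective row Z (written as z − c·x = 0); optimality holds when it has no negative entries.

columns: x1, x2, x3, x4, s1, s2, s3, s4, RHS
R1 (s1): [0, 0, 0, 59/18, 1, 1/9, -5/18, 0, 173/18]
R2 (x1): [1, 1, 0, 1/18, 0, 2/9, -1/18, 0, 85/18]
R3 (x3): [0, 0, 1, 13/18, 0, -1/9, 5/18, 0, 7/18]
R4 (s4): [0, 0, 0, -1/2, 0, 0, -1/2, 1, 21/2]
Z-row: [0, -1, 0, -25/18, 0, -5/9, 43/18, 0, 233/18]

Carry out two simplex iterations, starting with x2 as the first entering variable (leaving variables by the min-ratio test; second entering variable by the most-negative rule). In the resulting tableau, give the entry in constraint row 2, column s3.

-1/13

Ratio test on column x2 — row 1: entry 0 ≤ 0; row 2: (85/18)/1 = 85/18; row 3: entry 0 ≤ 0; row 4: entry 0 ≤ 0. Minimum is 85/18 at row 2 (x1 leaves); pivot element 1.
Divide row 2 by 1; eliminate column x2 from the other rows.
Second iteration: most negative Z-row entry is -4/3 in column x4, so x4 enters.
Ratio test on column x4 — row 1: (173/18)/(59/18) = 173/59; row 2: (85/18)/(1/18) = 85; row 3: (7/18)/(13/18) = 7/13; row 4: entry -1/2 ≤ 0. Minimum is 7/13 at row 3 (x3 leaves); pivot element 13/18.
Divide row 3 by 13/18; eliminate column x4 from the other rows.
After both pivots, the entry at constraint row 2, column s3 is -1/13.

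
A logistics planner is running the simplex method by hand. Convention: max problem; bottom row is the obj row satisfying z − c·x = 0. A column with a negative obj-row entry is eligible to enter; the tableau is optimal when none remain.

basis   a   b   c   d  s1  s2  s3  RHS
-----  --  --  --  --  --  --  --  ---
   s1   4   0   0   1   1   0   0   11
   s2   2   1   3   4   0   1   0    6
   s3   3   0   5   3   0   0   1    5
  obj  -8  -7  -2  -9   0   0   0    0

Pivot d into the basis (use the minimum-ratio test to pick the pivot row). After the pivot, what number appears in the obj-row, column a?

Ratio test on column d — row 1: 11/1 = 11; row 2: 6/4 = 3/2; row 3: 5/3 = 5/3. Minimum is 3/2 at row 2 (s2 leaves); pivot element 4.
Divide row 2 by 4; eliminate column d from the other rows.
obj-row update in column a: -8 − (-9)·(1/2) = -7/2.

-7/2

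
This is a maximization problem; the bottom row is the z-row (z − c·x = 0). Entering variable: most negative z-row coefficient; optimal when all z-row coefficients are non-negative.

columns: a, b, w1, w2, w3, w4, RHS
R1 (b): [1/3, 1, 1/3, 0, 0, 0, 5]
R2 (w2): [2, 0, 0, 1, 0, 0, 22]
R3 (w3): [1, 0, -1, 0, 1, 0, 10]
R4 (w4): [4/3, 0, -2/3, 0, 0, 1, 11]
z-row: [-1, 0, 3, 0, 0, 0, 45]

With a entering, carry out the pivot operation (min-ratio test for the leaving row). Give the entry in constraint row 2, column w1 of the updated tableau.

1

Ratio test on column a — row 1: 5/(1/3) = 15; row 2: 22/2 = 11; row 3: 10/1 = 10; row 4: 11/(4/3) = 33/4. Minimum is 33/4 at row 4 (w4 leaves); pivot element 4/3.
Divide row 4 by 4/3; eliminate column a from the other rows.
Row 2 update in column w1: 0 − 2·(-1/2) = 1.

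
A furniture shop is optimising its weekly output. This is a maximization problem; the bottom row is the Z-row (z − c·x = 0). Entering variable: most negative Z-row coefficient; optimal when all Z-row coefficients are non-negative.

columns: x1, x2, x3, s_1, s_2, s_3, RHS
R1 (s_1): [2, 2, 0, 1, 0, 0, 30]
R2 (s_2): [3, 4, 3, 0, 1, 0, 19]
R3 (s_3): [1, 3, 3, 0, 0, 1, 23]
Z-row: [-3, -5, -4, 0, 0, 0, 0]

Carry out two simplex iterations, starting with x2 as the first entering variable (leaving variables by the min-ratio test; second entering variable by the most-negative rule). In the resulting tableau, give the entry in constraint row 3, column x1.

Ratio test on column x2 — row 1: 30/2 = 15; row 2: 19/4 = 19/4; row 3: 23/3 = 23/3. Minimum is 19/4 at row 2 (s_2 leaves); pivot element 4.
Divide row 2 by 4; eliminate column x2 from the other rows.
Second iteration: most negative Z-row entry is -1/4 in column x3, so x3 enters.
Ratio test on column x3 — row 1: entry -3/2 ≤ 0; row 2: (19/4)/(3/4) = 19/3; row 3: (35/4)/(3/4) = 35/3. Minimum is 19/3 at row 2 (x2 leaves); pivot element 3/4.
Divide row 2 by 3/4; eliminate column x3 from the other rows.
After both pivots, the entry at constraint row 3, column x1 is -2.

-2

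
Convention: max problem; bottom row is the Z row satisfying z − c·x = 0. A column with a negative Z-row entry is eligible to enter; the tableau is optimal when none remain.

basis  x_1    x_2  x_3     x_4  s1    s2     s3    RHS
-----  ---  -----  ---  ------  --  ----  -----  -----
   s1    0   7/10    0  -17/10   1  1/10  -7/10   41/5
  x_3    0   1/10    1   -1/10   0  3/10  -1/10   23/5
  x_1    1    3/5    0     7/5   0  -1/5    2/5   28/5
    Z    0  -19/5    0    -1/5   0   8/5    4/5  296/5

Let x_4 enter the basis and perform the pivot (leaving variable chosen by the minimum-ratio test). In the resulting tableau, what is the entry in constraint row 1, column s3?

Ratio test on column x_4 — row 1: entry -17/10 ≤ 0; row 2: entry -1/10 ≤ 0; row 3: (28/5)/(7/5) = 4. Minimum is 4 at row 3 (x_1 leaves); pivot element 7/5.
Divide row 3 by 7/5; eliminate column x_4 from the other rows.
Row 1 update in column s3: -7/10 − (-17/10)·(2/7) = -3/14.

-3/14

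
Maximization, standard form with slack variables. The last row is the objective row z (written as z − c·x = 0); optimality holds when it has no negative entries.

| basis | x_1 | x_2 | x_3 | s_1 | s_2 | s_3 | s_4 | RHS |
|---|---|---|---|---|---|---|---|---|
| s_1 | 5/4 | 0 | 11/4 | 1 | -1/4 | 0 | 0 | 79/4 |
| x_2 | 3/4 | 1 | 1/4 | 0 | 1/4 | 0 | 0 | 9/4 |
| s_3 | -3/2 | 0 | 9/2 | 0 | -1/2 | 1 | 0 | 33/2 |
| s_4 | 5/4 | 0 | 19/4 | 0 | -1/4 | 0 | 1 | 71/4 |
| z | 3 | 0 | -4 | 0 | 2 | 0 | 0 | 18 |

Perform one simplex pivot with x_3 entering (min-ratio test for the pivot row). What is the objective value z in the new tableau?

Ratio test on column x_3 — row 1: (79/4)/(11/4) = 79/11; row 2: (9/4)/(1/4) = 9; row 3: (33/2)/(9/2) = 11/3; row 4: (71/4)/(19/4) = 71/19. Minimum is 11/3 at row 3 (s_3 leaves); pivot element 9/2.
Pivot on row 3; the z-row RHS becomes 18 − (-4)·(11/3) = 98/3.

98/3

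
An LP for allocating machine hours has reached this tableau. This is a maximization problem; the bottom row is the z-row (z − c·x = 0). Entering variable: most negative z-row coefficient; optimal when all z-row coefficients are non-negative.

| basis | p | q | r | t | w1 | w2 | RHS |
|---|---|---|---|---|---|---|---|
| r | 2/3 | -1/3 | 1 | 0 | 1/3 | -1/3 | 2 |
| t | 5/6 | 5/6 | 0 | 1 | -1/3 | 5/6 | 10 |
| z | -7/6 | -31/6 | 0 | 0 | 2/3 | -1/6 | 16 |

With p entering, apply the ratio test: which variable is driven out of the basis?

r

Column p entries and ratios — r: 2/(2/3) = 3; t: 10/(5/6) = 12.
Smallest ratio is 3 in the row of r, so r leaves.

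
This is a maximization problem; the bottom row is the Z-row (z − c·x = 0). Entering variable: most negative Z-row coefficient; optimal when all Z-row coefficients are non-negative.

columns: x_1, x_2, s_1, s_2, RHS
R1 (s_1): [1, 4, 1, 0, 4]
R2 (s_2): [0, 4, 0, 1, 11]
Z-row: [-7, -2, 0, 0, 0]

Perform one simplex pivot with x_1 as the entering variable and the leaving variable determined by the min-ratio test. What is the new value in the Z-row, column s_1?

Ratio test on column x_1 — row 1: 4/1 = 4; row 2: entry 0 ≤ 0. Minimum is 4 at row 1 (s_1 leaves); pivot element 1.
Divide row 1 by 1; eliminate column x_1 from the other rows.
Z-row update in column s_1: 0 − (-7)·1 = 7.

7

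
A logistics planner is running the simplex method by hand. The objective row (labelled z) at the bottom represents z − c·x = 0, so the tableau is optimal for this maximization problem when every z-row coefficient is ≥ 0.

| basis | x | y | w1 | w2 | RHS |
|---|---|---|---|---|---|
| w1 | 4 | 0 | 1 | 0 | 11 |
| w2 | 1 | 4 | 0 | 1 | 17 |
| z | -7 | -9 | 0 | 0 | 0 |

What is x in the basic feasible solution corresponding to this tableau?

x is not in the basis, so in the current basic feasible solution x = 0.

0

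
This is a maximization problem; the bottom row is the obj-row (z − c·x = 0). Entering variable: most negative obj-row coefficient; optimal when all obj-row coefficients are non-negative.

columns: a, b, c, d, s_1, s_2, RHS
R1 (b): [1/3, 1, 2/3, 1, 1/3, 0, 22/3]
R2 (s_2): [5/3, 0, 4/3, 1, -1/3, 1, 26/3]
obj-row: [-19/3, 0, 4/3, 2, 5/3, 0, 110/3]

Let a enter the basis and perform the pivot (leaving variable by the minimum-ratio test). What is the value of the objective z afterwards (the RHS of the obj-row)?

Ratio test on column a — row 1: (22/3)/(1/3) = 22; row 2: (26/3)/(5/3) = 26/5. Minimum is 26/5 at row 2 (s_2 leaves); pivot element 5/3.
Pivot on row 2; the obj-row RHS becomes 110/3 − (-19/3)·(26/5) = 348/5.

348/5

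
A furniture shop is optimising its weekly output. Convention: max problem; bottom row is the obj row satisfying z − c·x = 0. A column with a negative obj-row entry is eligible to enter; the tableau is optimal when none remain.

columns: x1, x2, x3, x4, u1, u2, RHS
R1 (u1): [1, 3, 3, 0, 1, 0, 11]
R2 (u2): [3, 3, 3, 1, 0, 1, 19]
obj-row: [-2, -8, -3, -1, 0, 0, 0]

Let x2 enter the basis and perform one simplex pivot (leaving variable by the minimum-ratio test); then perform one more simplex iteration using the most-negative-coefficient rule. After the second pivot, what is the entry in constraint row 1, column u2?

Ratio test on column x2 — row 1: 11/3 = 11/3; row 2: 19/3 = 19/3. Minimum is 11/3 at row 1 (u1 leaves); pivot element 3.
Divide row 1 by 3; eliminate column x2 from the other rows.
Second iteration: most negative obj-row entry is -1 in column x4, so x4 enters.
Ratio test on column x4 — row 1: entry 0 ≤ 0; row 2: 8/1 = 8. Minimum is 8 at row 2 (u2 leaves); pivot element 1.
Divide row 2 by 1; eliminate column x4 from the other rows.
After both pivots, the entry at constraint row 1, column u2 is 0.

0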